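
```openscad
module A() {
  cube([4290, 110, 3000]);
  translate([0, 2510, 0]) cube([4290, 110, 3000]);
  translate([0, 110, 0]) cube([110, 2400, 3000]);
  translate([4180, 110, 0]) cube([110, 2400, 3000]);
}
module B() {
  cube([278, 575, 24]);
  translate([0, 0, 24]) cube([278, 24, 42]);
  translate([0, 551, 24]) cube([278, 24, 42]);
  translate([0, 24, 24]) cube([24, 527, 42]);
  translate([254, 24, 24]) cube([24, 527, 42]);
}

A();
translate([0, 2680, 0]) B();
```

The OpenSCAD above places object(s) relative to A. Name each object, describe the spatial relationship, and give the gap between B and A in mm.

The open box's nearest face is 60 mm from the house frame's +y face.

A is a house frame. B is an open box. The open box is on the floor beside the house frame on its +y side. The gap between the open box and the house frame is 60 mm.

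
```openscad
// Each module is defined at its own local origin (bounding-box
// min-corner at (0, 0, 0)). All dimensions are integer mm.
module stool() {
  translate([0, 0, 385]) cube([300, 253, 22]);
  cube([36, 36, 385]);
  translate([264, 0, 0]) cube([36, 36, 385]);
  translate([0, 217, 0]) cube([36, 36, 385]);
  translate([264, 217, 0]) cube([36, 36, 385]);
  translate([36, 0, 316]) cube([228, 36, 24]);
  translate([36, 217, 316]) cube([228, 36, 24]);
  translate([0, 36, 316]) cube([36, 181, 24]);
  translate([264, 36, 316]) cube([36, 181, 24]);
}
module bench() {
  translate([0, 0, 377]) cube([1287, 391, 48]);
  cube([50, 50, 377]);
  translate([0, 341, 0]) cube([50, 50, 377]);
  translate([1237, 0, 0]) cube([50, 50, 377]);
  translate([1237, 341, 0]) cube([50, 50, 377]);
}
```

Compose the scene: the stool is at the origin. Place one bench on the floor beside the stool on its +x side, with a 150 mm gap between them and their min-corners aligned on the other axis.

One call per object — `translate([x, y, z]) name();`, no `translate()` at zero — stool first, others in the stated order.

stool();
translate([450, 0, 0]) bench();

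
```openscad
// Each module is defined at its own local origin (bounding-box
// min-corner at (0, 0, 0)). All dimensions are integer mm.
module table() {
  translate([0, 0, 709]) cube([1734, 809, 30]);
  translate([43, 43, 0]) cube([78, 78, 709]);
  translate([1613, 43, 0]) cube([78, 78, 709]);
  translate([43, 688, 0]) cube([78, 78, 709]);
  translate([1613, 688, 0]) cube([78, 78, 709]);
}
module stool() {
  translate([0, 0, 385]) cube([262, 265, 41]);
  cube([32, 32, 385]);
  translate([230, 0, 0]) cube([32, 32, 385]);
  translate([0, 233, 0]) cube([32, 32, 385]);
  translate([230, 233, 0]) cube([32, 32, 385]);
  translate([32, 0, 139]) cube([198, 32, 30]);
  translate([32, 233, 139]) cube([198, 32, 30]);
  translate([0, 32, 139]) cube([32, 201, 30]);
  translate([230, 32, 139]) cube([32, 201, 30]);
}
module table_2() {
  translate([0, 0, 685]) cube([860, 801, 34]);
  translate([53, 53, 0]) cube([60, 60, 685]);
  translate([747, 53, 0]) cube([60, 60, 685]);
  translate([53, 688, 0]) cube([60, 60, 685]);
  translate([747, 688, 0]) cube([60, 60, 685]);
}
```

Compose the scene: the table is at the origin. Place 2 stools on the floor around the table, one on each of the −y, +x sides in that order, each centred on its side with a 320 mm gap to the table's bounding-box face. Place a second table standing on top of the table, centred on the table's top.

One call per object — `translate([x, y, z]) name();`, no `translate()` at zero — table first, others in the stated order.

table();
translate([736, -585, 0]) stool();
translate([2054, 272, 0]) stool();
translate([437, 4, 739]) table_2();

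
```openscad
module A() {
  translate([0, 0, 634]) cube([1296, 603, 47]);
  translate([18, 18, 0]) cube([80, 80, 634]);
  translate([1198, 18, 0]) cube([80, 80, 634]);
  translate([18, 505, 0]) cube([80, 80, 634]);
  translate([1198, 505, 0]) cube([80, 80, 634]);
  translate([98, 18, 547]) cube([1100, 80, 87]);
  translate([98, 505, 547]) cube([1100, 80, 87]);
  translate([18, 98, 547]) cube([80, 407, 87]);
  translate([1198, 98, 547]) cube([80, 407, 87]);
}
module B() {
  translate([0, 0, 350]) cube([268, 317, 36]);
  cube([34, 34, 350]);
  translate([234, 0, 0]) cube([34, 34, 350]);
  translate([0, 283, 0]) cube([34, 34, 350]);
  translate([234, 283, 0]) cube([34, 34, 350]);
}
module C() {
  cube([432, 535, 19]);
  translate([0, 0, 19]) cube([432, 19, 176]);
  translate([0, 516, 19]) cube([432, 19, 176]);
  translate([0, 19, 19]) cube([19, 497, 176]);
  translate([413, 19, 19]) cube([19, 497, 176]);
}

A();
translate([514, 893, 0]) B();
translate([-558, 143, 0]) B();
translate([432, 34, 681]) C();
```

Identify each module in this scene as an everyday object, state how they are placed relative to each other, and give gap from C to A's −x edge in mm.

The open box's min-x is at 432; the table's min-x is 0; gap = 432 mm.

A is a table. B is a stool. C is an open box. Two stools sit around the table at the +y, −x sides. The open box is on top of the table, centred. The gap from the open box to the table's −x edge is 432 mm.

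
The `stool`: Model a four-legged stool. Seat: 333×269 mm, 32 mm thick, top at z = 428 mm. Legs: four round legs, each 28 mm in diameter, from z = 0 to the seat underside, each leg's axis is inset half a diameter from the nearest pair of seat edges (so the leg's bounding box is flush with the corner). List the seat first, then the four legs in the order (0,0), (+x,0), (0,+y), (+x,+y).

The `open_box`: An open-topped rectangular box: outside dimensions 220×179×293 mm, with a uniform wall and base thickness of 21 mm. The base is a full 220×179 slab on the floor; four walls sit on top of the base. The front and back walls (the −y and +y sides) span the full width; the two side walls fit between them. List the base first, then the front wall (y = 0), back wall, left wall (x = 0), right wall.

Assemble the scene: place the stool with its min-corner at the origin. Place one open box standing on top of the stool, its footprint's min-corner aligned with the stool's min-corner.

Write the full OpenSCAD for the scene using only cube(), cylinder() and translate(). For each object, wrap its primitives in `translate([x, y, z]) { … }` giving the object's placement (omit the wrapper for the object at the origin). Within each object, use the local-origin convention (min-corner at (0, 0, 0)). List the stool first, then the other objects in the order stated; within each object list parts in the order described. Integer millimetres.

translate([0, 0, 396]) cube([333, 269, 32]);
translate([14, 14, 0]) cylinder(h = 396, r = 14);
translate([319, 14, 0]) cylinder(h = 396, r = 14);
translate([14, 255, 0]) cylinder(h = 396, r = 14);
translate([319, 255, 0]) cylinder(h = 396, r = 14);
translate([0, 0, 428]) {
  cube([220, 179, 21]);
  translate([0, 0, 21]) cube([220, 21, 272]);
  translate([0, 158, 21]) cube([220, 21, 272]);
  translate([0, 21, 21]) cube([21, 137, 272]);
  translate([199, 21, 21]) cube([21, 137, 272]);
}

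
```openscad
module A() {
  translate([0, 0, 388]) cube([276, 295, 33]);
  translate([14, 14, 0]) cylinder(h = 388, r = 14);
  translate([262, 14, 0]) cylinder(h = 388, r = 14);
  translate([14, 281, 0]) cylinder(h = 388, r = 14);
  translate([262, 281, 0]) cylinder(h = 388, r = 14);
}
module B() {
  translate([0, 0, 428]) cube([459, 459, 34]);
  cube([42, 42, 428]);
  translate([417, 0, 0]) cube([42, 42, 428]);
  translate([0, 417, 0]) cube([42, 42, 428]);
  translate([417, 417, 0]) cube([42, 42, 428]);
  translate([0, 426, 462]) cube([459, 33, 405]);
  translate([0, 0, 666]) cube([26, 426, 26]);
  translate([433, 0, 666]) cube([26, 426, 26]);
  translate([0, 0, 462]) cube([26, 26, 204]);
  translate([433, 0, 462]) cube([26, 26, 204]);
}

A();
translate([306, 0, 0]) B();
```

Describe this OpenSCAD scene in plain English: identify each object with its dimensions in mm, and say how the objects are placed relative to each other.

A is a simple wooden stool: a rectangular seat 276 mm (x) by 295 mm (y), 33 mm thick, top face at z = 421 mm, on four round legs, each 28 mm in diameter. The legs rest on z = 0, each leg's axis is inset half a diameter from the nearest pair of seat edges (so the leg's bounding box is flush with the corner).

B is a chair. The seat is a 459×459×34 mm slab with its top at z = 462 mm, on four 42×42 mm corner legs (flush with the seat edges, standing on z = 0). A flat backrest 33 mm thick, 405 mm tall, spans the full seat width and rises from the seat top along its +y edge, rear face flush with the rear of the seat. Two armrests of 26×26 mm section run along each side from the seat's front edge to the front of the backrest, top faces 230 mm above the seat top and outer faces flush with the seat's x-edges; a 26×26 mm post under the front of each armrest stands on the seat at the front corner.

The chair is on the floor beside the stool on its +x side.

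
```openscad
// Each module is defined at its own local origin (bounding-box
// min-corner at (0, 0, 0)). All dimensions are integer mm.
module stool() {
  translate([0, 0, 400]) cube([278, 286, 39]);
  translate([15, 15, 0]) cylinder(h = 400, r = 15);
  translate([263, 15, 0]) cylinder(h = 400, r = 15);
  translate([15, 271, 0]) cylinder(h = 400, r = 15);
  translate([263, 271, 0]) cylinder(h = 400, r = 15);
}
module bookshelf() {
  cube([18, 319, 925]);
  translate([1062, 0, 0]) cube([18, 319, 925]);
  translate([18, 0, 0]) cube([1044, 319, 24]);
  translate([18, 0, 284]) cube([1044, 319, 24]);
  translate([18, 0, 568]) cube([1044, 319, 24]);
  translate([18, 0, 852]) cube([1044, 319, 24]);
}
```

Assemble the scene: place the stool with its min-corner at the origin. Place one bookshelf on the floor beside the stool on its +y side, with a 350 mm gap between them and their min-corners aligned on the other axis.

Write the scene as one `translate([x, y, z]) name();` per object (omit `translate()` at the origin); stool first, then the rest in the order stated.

stool();
translate([0, 636, 0]) bookshelf();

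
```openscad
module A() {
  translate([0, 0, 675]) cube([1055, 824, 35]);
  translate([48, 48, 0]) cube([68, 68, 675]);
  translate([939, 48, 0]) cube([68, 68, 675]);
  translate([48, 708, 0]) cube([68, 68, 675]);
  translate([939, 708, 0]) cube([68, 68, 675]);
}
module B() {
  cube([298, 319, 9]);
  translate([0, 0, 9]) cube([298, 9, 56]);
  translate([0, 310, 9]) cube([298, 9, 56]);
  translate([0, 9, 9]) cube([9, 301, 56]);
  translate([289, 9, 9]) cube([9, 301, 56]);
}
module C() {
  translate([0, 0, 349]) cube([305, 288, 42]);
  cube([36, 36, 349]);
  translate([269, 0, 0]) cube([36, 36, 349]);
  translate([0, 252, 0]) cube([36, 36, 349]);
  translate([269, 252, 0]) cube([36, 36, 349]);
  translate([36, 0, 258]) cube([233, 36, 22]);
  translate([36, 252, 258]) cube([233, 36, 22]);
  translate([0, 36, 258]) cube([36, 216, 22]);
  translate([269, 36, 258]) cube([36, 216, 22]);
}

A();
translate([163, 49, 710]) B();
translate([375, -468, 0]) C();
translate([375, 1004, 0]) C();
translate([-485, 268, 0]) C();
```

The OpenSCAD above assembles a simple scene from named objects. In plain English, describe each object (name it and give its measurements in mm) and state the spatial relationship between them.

A is a table: top 1055 mm (x) × 824 mm (y), 35 mm thick, upper face at z = 710 mm, on four 68×68 mm square legs, each inset 48 mm from the nearest pair of top edges, running from z = 0 to the bottom of the top.

B is an open storage box with external size 298×319×65 mm and wall thickness 9 mm (the base is also 9 mm thick). The base covers the whole footprint; the four walls stand on the base, with the y-facing walls full-width and the x-facing walls fitting between their inner faces.

C is a four-legged stool. The seat is a 305×288×42 mm slab whose top surface is at z = 391 mm; four square legs, each 36×36 mm in cross-section, run from the floor (z = 0) to the underside of the seat, each flush with a corner of the seat. Four stretchers, 36 mm wide and 22 mm tall, connect adjacent legs with their undersides at z = 258 mm, each running between the inner faces of the legs it joins and aligned with the legs' outer faces on the other axis.

The open box is on top of the table. Three stools sit around the table at the −y, +y, −x sides.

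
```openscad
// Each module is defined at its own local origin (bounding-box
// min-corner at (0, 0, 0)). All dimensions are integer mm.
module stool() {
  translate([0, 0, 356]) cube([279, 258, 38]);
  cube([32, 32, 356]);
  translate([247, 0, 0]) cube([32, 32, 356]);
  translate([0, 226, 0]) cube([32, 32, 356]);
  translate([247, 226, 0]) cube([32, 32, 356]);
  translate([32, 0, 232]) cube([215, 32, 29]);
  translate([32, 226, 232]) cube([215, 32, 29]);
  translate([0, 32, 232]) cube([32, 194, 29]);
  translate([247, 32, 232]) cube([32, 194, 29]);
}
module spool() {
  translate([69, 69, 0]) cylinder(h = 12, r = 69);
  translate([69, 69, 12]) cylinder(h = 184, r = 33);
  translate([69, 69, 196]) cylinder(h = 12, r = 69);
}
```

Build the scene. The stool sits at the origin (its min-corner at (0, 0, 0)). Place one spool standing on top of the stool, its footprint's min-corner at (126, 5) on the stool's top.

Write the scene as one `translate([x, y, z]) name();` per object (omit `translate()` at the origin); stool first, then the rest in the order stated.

stool();
translate([126, 5, 394]) spool();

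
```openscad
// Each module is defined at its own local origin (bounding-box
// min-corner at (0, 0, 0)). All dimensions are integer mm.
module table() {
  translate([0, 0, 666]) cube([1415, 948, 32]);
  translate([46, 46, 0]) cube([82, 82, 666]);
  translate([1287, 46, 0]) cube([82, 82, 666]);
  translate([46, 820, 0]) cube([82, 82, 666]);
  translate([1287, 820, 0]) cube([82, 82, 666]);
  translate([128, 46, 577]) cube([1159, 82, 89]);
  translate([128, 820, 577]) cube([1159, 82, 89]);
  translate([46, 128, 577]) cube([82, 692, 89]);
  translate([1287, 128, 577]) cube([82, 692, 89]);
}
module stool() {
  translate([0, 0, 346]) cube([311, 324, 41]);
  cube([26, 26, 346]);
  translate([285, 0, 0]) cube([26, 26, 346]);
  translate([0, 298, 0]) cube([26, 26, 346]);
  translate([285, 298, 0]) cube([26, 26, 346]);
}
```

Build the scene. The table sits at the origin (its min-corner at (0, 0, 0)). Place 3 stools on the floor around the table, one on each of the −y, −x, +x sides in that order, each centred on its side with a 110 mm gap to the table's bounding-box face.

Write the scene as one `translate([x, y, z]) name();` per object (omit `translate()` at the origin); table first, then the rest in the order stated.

table();
translate([552, -434, 0]) stool();
translate([-421, 312, 0]) stool();
translate([1525, 312, 0]) stool();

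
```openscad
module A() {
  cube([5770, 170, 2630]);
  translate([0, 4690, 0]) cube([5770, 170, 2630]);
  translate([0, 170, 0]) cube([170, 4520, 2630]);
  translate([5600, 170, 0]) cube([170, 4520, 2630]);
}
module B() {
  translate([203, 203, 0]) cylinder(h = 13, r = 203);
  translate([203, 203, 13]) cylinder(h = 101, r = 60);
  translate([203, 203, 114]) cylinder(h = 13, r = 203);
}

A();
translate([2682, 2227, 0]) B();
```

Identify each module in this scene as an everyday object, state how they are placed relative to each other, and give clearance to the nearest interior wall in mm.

Clearances: x = 2512, y = 2057; minimum 2057 mm.

A is a house frame. B is a spool. The spool sits inside the house frame, centred. The clearance to the nearest interior wall is 2057 mm.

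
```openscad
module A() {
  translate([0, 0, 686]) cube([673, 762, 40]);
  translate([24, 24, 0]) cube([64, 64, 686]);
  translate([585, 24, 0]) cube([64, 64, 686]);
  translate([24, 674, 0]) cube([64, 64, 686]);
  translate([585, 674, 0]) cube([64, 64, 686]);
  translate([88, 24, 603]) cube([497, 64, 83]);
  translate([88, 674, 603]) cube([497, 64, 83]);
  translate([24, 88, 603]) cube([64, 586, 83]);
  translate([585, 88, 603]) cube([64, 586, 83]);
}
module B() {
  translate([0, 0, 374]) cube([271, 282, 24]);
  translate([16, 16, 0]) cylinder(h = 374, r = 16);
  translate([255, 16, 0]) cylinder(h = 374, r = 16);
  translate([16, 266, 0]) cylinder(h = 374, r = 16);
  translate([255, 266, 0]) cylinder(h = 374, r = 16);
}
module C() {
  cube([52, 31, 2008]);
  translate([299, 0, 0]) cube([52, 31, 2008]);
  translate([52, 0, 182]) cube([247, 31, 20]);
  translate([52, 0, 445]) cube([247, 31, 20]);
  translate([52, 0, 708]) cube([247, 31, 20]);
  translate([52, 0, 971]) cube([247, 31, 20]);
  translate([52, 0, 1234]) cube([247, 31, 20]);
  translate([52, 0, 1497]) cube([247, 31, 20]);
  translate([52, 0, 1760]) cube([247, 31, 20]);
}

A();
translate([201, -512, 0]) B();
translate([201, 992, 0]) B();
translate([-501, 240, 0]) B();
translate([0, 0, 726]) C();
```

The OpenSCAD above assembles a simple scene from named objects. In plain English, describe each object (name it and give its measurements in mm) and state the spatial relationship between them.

A is a table with a 673×762 mm rectangular top, 40 mm thick, top surface at z = 726 mm, supported by four 64×64 mm square legs, each inset 24 mm from the nearest pair of top edges, running from the floor. Four apron rails, 64 mm thick and 83 mm tall, run between adjacent legs with their top edges flush with the underside of the top and their outer faces flush with the legs' outer faces.

B is a four-legged stool. The seat is 271×282 mm, 24 mm thick, top at z = 398 mm. It stands on four round legs, each 32 mm in diameter, from z = 0 to the seat underside, each leg's axis is inset half a diameter from the nearest pair of seat edges (so the leg's bounding box is flush with the corner).

C is a wooden ladder with two side rails of 52×31 mm section and 2008 mm height, set 351 mm apart overall. Between them run 7 rectangular rungs (31 mm deep, 20 mm thick), front faces flush with the rails' −y face. The bottom of the first rung is 182 mm above the floor and each subsequent rung is 263 mm higher than the one below.

Three stools sit around the table at the −y, +y, −x sides. The ladder is on top of the table.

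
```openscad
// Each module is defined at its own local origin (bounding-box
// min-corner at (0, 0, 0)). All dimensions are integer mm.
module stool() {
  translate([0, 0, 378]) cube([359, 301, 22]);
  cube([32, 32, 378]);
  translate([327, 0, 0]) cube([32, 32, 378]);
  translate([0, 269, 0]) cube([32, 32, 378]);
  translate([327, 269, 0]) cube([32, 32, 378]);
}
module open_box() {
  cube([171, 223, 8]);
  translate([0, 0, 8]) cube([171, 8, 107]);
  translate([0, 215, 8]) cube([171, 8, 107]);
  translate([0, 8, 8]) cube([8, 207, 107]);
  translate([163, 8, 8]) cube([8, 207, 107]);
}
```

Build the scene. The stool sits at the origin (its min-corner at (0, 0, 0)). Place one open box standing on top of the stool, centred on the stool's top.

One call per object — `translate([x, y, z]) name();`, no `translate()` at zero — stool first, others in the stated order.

stool();
translate([94, 39, 400]) open_box();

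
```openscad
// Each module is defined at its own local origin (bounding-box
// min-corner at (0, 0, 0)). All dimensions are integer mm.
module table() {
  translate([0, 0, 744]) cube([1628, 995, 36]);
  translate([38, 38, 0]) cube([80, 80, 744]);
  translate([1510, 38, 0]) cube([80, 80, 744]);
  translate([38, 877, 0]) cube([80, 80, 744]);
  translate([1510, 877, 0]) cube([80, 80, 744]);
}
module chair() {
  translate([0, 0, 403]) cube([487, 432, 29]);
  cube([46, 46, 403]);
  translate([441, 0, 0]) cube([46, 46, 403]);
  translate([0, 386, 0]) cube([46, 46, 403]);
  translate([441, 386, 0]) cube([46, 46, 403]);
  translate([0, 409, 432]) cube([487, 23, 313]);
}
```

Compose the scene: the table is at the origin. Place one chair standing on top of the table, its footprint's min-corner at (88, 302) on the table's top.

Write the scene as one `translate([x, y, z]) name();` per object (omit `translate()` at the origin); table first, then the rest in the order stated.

table();
translate([88, 302, 780]) chair();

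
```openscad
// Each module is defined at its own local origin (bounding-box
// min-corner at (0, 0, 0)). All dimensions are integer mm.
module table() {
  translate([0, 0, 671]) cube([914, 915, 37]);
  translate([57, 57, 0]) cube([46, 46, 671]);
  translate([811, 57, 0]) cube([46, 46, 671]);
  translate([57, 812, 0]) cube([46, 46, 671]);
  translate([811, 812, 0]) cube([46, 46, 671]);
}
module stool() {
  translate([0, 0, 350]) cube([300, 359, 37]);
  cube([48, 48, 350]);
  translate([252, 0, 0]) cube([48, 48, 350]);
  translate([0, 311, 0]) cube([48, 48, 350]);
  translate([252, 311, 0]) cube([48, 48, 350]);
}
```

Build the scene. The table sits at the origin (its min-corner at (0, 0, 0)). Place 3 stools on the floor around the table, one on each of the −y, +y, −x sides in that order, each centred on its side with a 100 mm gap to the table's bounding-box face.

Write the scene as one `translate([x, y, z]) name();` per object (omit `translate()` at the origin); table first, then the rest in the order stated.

table();
translate([307, -459, 0]) stool();
translate([307, 1015, 0]) stool();
translate([-400, 278, 0]) stool();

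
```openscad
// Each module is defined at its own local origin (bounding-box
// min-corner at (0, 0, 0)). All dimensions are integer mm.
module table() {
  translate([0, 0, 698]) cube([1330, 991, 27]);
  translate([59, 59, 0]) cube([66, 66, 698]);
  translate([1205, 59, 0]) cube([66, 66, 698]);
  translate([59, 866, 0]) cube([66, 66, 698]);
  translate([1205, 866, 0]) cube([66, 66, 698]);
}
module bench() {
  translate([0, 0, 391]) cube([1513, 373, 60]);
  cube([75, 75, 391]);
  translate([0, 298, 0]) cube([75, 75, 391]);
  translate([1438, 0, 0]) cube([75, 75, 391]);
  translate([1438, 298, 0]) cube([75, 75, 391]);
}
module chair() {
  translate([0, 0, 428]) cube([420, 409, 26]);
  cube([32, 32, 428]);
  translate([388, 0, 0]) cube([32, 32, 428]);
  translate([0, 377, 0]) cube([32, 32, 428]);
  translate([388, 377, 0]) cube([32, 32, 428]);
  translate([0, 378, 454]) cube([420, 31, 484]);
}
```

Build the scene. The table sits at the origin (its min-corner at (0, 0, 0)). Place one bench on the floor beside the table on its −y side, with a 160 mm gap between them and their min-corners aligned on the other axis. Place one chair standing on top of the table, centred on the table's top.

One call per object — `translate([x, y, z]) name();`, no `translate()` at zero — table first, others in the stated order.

table();
translate([0, -533, 0]) bench();
translate([455, 291, 725]) chair();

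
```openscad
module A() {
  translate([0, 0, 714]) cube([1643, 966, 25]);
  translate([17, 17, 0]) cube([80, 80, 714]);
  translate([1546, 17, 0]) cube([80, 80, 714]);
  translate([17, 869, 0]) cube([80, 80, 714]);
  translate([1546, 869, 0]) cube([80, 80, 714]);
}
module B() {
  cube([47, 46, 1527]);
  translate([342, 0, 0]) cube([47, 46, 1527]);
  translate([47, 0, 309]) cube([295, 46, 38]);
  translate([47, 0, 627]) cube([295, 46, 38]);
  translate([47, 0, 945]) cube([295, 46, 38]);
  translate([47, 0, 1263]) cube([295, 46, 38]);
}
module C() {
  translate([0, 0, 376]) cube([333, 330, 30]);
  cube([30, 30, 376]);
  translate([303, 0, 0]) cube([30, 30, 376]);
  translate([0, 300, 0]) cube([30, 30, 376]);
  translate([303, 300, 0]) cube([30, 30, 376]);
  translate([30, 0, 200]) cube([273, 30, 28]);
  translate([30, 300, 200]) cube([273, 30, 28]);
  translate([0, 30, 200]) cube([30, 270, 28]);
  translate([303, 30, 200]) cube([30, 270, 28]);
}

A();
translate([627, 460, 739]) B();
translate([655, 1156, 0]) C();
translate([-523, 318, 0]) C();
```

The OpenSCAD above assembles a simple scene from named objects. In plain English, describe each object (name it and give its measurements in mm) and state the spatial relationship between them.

A is a table with a 1643×966 mm rectangular top, 25 mm thick, top surface at z = 739 mm, supported by four 80×80 mm square legs, each inset 17 mm from the nearest pair of top edges, running from the floor.

B is a wooden ladder with two side rails of 47×46 mm section and 1527 mm height, set 389 mm apart overall. Between them run 4 rectangular rungs (46 mm deep, 38 mm thick), front faces flush with the rails' −y face. The bottom of the first rung is 309 mm above the floor and each subsequent rung is 318 mm higher than the one below.

C is a four-legged stool. The seat is 333×330 mm, 30 mm thick, top at z = 406 mm. It stands on four square legs, each 30×30 mm in cross-section, from z = 0 to the seat underside, each flush with a corner of the seat. Four stretchers, 30 mm wide and 28 mm tall, connect adjacent legs with their undersides at z = 200 mm, each running between the inner faces of the legs it joins and aligned with the legs' outer faces on the other axis.

The ladder is on top of the table, centred. Two stools sit around the table at the +y, −x sides.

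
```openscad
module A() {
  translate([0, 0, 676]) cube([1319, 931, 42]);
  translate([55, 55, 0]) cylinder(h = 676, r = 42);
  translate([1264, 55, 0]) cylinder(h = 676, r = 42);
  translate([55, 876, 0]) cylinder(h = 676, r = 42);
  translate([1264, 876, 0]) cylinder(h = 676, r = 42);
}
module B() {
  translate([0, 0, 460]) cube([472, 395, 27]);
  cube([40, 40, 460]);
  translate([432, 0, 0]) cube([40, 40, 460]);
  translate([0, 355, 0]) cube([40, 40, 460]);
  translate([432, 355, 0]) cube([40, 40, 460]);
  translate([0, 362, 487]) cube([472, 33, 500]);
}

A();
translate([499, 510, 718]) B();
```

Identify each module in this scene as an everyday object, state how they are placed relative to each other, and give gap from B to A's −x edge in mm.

The chair's min-x is at 499; the table's min-x is 0; gap = 499 mm.

A is a table. B is a chair. The chair is on top of the table. The gap from the chair to the table's −x edge is 499 mm.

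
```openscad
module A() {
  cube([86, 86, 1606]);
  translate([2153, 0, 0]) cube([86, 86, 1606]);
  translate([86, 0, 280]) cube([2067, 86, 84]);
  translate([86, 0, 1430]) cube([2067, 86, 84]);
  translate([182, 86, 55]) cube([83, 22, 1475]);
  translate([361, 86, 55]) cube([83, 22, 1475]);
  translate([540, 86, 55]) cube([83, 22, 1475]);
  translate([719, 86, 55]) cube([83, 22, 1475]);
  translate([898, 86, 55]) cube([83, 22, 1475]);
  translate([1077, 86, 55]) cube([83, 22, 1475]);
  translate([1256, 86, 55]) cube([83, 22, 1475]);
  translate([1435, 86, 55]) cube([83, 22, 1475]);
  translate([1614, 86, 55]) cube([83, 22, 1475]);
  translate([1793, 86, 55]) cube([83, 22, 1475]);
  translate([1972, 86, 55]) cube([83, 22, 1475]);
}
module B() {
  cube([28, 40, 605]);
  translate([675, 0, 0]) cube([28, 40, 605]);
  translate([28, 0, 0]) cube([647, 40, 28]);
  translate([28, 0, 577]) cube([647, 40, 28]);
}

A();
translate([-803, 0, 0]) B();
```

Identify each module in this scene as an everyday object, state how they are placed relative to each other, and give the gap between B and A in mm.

The picture frame's nearest face is 100 mm from the fence section's −x face.

A is a fence section. B is a picture frame. The picture frame is on the floor beside the fence section on its −x side. The gap between the picture frame and the fence section is 100 mm.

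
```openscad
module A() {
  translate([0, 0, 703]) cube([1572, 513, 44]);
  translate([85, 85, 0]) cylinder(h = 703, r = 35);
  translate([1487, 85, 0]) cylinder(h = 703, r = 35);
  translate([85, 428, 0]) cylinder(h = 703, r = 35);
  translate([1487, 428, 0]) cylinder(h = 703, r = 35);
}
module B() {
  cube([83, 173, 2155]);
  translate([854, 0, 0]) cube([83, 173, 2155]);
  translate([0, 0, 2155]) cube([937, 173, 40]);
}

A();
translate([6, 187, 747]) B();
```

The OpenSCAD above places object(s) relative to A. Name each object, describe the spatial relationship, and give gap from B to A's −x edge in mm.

The door frame's min-x is at 6; the table's min-x is 0; gap = 6 mm.

A is a table. B is a door frame. The door frame is on top of the table. The gap from the door frame to the table's −x edge is 6 mm.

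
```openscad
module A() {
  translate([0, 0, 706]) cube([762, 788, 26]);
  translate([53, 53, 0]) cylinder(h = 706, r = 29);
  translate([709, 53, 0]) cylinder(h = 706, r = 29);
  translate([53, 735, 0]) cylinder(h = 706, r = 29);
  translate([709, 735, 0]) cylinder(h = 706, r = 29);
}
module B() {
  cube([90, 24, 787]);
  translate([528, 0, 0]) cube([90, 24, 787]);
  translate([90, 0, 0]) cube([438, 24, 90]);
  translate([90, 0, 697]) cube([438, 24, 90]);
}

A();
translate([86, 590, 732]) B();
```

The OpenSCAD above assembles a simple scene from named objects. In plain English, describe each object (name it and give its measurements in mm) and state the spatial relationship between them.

A is a table: top 762 mm (x) × 788 mm (y), 26 mm thick, upper face at z = 732 mm, on four round legs of 58 mm diameter, each leg's bounding box inset 24 mm from the nearest pair of top edges, running from z = 0 to the bottom of the top.

B is a picture frame with a 438×607 mm rectangular opening (x by z) and a uniform 90 mm border on every side. Frame depth is 24 mm along y. It is built from two vertical stiles running the full outside height and two horizontal rails spanning the gap between the stiles.

The picture frame is on top of the table.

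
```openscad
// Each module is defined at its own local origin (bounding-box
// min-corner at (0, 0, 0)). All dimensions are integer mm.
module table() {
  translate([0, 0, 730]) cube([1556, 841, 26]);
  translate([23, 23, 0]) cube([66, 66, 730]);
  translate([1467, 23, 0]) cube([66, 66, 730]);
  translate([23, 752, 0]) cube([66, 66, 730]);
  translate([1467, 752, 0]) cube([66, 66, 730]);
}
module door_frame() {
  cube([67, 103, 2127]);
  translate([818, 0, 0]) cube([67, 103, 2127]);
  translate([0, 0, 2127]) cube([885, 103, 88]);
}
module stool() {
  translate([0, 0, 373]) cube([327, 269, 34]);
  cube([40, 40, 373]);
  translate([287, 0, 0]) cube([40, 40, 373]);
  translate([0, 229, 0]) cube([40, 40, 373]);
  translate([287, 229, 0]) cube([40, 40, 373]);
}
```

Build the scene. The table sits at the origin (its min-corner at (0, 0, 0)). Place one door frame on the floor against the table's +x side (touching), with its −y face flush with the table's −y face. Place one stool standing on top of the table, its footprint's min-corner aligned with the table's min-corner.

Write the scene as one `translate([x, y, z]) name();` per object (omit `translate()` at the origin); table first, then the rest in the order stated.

table();
translate([1556, 0, 0]) door_frame();
translate([0, 0, 756]) stool();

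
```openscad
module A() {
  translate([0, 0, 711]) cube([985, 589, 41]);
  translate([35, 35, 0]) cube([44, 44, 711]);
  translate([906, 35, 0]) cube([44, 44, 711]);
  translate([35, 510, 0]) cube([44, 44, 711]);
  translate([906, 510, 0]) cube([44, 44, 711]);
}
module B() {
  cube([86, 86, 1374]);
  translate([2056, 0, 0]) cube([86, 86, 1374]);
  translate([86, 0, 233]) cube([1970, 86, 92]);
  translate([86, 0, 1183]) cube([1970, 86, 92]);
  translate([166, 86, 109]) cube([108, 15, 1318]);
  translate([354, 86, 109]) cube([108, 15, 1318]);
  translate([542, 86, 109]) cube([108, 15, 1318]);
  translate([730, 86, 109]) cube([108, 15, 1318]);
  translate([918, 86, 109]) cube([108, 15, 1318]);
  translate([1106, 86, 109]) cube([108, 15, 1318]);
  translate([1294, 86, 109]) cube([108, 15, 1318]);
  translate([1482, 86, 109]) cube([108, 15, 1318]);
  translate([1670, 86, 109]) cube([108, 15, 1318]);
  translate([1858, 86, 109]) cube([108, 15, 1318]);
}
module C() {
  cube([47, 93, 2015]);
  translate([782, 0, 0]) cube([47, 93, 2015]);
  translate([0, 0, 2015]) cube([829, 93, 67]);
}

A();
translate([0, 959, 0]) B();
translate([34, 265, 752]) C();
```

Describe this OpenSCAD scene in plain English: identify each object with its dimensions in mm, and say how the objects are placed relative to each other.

A is a table: top 985 mm (x) × 589 mm (y), 41 mm thick, upper face at z = 752 mm, on four 44×44 mm square legs, each inset 35 mm from the nearest pair of top edges, running from z = 0 to the bottom of the top.

B is a fence section. Two 86×86 mm posts, 1374 mm tall, stand on the floor with a clear span of 1970 mm between their inner faces. Two horizontal rails of 86×92 mm section span the gap between the posts with their undersides at z = 233 mm and z = 1183 mm, flush with the posts' −y face. 10 pickets, each 108 mm wide, 15 mm thick and 1318 mm tall, are fixed to the +y face of the rails with their bottoms at z = 109 mm, evenly spaced across the span with equal gaps (rounded down to the nearest mm) at the −x end and between each pair — any rounding remainder accumulates at the +x end.

C is a door frame. The clear opening is 735 mm wide and 2015 mm high. Two 47 mm wide jambs, 93 mm deep, stand either side of the opening from the floor to the top of the opening. A 67 mm thick head sits across the top of both jambs, spanning the full outside width of the frame.

The fence section is on the floor beside the table on its +y side. The door frame is on top of the table.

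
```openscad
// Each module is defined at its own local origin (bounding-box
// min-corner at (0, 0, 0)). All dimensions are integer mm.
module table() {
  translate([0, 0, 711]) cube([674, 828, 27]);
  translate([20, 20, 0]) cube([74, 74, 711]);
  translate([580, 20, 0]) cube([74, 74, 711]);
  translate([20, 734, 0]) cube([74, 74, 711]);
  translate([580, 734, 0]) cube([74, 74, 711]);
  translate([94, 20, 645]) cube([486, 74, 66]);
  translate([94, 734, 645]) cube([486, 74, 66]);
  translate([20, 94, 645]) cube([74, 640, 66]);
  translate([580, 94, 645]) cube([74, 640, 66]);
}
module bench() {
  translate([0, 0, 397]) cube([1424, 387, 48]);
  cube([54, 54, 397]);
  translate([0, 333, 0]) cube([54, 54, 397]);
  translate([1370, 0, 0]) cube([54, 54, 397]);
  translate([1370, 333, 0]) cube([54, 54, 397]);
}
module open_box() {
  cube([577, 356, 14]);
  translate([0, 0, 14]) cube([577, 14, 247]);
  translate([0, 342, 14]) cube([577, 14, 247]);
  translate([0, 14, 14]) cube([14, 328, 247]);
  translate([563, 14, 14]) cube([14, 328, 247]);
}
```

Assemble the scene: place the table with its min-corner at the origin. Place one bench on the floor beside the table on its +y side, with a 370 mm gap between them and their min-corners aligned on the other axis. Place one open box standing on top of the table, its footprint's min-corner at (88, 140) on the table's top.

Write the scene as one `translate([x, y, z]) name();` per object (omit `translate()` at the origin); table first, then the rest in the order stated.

table();
translate([0, 1198, 0]) bench();
translate([88, 140, 738]) open_box();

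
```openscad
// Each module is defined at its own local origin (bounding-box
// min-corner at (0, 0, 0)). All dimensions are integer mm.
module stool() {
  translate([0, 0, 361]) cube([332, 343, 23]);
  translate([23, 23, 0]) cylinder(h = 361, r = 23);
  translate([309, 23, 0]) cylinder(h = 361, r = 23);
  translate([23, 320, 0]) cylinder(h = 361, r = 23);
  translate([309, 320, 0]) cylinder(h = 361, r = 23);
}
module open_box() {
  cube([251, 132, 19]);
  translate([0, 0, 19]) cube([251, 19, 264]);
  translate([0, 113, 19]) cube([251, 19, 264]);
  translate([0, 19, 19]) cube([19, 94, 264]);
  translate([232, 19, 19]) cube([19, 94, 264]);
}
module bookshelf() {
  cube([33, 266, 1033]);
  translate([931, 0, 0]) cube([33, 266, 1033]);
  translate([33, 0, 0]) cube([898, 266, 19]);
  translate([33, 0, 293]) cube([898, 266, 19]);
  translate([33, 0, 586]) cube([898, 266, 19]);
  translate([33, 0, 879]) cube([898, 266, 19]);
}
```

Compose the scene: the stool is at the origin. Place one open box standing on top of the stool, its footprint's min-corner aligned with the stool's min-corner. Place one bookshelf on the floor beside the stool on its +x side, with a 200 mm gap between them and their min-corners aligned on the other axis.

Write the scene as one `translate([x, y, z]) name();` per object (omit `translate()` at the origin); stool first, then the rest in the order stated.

stool();
translate([0, 0, 384]) open_box();
translate([532, 0, 0]) bookshelf();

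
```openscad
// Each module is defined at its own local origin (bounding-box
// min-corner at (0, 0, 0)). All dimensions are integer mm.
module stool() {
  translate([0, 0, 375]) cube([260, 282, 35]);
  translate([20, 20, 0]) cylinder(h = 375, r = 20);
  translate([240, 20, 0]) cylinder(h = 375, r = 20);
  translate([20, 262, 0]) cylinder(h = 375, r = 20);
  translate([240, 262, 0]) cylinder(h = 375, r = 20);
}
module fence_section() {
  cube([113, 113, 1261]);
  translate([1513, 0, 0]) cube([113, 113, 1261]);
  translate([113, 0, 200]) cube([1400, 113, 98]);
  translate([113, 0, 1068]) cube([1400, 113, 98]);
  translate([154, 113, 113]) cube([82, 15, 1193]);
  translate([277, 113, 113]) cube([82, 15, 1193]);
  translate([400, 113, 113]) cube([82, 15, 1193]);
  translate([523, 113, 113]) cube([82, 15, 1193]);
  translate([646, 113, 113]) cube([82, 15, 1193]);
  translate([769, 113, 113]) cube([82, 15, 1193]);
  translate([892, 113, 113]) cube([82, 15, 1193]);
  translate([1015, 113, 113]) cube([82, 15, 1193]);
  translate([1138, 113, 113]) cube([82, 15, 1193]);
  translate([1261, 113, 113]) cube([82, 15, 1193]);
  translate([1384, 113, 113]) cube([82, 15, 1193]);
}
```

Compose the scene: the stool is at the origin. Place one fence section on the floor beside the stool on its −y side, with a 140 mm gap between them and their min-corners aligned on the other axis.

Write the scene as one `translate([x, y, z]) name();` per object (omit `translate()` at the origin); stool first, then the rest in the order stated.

stool();
translate([0, -268, 0]) fence_section();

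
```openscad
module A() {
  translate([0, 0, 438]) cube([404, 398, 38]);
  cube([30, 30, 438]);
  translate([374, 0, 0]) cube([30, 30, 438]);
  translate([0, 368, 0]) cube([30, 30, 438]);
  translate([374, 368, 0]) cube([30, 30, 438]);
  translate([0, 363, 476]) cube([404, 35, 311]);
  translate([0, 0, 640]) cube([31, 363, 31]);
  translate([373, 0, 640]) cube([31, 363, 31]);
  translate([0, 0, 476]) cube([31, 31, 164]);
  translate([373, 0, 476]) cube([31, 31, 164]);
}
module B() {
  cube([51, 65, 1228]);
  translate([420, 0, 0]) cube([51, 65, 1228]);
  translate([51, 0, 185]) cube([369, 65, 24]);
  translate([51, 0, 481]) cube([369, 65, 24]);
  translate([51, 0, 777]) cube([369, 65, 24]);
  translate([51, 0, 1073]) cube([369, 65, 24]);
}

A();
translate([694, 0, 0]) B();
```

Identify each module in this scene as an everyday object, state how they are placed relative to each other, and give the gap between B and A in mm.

The ladder's nearest face is 290 mm from the chair's +x face.

A is a chair. B is a ladder. The ladder is on the floor beside the chair on its +x side. The gap between the ladder and the chair is 290 mm.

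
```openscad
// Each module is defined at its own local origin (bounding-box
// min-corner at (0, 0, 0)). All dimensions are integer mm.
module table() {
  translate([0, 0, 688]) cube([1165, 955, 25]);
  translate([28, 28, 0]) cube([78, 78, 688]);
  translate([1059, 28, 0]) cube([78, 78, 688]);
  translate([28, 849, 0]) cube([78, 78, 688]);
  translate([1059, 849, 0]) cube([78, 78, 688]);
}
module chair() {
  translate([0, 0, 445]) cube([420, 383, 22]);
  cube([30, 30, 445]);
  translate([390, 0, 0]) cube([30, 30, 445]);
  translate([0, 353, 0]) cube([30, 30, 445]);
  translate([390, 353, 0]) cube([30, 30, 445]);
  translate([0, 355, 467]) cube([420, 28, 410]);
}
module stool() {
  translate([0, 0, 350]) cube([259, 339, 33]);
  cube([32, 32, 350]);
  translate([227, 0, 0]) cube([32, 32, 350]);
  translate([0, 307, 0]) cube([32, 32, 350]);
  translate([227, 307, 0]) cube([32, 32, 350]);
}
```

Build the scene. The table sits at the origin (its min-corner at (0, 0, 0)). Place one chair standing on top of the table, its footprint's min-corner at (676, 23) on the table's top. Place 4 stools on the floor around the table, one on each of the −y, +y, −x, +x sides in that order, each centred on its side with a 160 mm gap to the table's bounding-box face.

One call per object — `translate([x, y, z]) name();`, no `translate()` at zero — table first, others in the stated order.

table();
translate([676, 23, 713]) chair();
translate([453, -499, 0]) stool();
translate([453, 1115, 0]) stool();
translate([-419, 308, 0]) stool();
translate([1325, 308, 0]) stool();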